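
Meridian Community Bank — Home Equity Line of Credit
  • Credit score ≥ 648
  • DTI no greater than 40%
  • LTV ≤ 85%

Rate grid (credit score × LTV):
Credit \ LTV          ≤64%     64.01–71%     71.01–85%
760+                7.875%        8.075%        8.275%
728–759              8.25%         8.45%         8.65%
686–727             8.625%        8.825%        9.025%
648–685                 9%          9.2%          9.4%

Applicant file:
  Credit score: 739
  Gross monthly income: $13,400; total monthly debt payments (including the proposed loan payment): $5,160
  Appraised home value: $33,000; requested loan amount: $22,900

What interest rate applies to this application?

Credit score 739 ≥ 648; Debt-to-income = 5,160/13,400 = 38.5% — meets 40% limit
LTV = 22,900/33,000 = 69.4% ≤ 85%
Credit 739 → row 728–759; LTV 69.4% → column 64.01–71%. Grid cell → 8.45%.

8.45%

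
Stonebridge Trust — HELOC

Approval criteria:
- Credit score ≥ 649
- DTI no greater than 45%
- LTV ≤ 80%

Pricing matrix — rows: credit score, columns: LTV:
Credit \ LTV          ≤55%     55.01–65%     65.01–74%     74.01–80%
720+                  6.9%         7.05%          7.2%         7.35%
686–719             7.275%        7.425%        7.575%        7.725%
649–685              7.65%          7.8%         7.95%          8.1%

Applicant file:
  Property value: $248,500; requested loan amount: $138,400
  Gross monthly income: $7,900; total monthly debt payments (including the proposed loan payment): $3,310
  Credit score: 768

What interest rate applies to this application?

Credit score 768 ≥ 649; Debt-to-income = 3,310/7,900 = 41.9% — meets 45% limit
LTV = 138,400/248,500 = 55.7% ≤ 80%
Score 768 is in the 720+ band; LTV 55.7% is in the 55.01–65% band → 7.05%.

7.05%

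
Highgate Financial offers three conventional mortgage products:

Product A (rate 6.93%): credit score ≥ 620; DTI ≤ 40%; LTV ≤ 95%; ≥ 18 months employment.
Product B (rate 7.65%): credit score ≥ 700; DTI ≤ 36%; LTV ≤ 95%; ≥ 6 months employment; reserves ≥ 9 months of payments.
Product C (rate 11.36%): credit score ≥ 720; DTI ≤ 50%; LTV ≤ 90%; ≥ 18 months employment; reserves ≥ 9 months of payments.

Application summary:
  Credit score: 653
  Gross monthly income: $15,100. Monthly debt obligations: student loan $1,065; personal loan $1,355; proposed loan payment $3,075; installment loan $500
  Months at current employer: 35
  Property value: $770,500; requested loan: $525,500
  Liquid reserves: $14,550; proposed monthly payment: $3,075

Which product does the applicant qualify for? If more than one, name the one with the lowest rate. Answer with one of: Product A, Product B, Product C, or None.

Total debts = (1,065 + 1,355 + 3,075 + 500) = 5,995; DTI = 5,995/15,100 = 39.7%.
LTV = 525,500/770,500 = 68.2%.
Reserves = 14,550/3,075 = 4.7 months.
Product A: score 653 ≥ 620; DTI 39.7% ≤ 40%; LTV 68.2% ≤ 95%; employment 35 ≥ 18 mo → qualifies.
Product B: score 653 < 700; DTI 39.7% > 36%; LTV 68.2% ≤ 95%; employment 35 ≥ 6 mo; reserves 4.7 < 9 mo → does not qualify.
Product C: score 653 < 720; DTI 39.7% ≤ 50%; LTV 68.2% ≤ 90%; employment 35 ≥ 18 mo; reserves 4.7 < 9 mo → does not qualify.

Product A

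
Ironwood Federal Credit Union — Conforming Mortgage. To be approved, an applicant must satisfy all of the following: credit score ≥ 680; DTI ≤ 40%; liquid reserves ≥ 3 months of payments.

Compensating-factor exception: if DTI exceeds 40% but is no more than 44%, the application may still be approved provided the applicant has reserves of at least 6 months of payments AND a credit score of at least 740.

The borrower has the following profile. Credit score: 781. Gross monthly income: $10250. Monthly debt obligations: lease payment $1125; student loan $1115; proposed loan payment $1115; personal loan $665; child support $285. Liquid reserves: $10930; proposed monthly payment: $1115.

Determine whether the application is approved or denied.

Credit score 781 ≥ 680 (meets base)
Total debts = (1,125 + 1,115 + 1,115 + 665 + 285) = 4,305. DTI = 4,305/10,250 = 42% > 40% — standard DTI limit exceeded.
Reserves = 10,930/1,115 = 9.8 months ≥ 3
42% falls in the override range (40%–44%), so the compensating-factor test applies.
Reserves 9.8 ≥ 6 months; credit score 781 ≥ 740.
Both override conditions satisfied; DTI exception granted.

Approved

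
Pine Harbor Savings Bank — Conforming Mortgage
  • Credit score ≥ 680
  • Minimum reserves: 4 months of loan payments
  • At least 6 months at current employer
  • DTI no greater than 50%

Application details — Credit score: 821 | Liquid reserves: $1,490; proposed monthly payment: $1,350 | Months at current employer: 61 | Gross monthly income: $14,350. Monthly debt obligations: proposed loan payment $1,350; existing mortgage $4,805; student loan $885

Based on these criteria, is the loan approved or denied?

Credit score 821 ≥ 680 (meets)
Reserves = 1,490/1,350 = 1.1 months < 4
Employment 61 ≥ 6 months
Total monthly debts = (1,350 + 4,805 + 885) = 7,040. DTI = 7,040/14,350 = 49.1% ≤ 50%
Fails on reserves.

Denied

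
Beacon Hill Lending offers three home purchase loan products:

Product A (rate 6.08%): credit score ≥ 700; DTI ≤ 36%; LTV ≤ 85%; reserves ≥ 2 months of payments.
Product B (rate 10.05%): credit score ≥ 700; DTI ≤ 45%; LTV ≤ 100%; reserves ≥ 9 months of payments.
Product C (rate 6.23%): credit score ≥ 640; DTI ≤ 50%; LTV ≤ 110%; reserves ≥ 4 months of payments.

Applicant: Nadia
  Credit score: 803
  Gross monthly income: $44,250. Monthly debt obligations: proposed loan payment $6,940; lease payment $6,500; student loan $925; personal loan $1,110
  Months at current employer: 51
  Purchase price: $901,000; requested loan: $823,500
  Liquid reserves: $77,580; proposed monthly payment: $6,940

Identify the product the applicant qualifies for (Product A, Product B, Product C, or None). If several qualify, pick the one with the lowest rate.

Product C

Total debts = (6,940 + 6,500 + 925 + 1,110) = 15,475; DTI = 15,475/44,250 = 35%.
LTV = 823,500/901,000 = 91.4%.
Reserves = 77,580/6,940 = 11.2 months.
Product A: score 803 ≥ 700; DTI 35% ≤ 36%; LTV 91.4% > 85%; reserves 11.2 ≥ 2 mo → does not qualify.
Product B: score 803 ≥ 700; DTI 35% ≤ 45%; LTV 91.4% ≤ 100%; reserves 11.2 ≥ 9 mo → qualifies.
Product C: score 803 ≥ 640; DTI 35% ≤ 50%; LTV 91.4% ≤ 110%; reserves 11.2 ≥ 4 mo → qualifies.
Qualifying: Product B, Product C. Lowest rate is 6.23% → Product C.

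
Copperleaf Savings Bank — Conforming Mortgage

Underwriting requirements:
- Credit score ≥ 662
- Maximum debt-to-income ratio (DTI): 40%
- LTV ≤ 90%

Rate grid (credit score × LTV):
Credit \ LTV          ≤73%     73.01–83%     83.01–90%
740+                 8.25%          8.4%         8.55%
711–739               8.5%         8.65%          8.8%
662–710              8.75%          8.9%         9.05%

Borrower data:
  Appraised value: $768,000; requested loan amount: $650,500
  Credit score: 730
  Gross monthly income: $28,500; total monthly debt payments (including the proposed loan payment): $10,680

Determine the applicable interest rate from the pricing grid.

8.8%

Credit score 730 ≥ 662; DTI: 10,680 ÷ 28,500 = 37.5%, within the 40% cap
Loan-to-value = 650,500/768,000 = 84.7% — pass (90% max)
Row: 730 falls in 711–739. Column: 84.7% falls in 83.01–90%. Rate = 8.8%.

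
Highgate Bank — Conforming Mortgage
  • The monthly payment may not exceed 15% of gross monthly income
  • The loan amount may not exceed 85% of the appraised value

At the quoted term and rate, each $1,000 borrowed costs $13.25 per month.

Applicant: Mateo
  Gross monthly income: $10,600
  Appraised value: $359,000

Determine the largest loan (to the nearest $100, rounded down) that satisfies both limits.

$120,000

Payment cap: 15% × $10,600 = $1,590/month.
At $13.25 per $1,000, that supports 1,590/13.25 × 1,000 ≈ $120,000 → $120,000.
LTV cap: 85% × $359,000 = $305,150 → $305,100.
Binding constraint: payment-to-income.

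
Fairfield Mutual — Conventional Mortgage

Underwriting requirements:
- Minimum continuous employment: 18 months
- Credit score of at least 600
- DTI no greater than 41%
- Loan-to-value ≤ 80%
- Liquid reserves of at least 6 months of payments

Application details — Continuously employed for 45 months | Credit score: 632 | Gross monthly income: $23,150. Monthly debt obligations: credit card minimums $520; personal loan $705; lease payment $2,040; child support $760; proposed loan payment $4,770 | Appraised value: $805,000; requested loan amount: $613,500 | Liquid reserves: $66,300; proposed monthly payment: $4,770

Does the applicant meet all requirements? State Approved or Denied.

Employment 45 ≥ 18 months
Credit score 632 ≥ 600 (meets)
Total monthly debts = (520 + 705 + 2,040 + 760 + 4,770) = 8,795. DTI: 8,795 ÷ 23,150 = 38%, within the 41% cap
LTV = 613,500/805,000 = 76.2% ≤ 80%
Reserves: 66,300 ÷ 4,770 = 13.9 months (meets 6-month minimum)
All criteria satisfied.

Approved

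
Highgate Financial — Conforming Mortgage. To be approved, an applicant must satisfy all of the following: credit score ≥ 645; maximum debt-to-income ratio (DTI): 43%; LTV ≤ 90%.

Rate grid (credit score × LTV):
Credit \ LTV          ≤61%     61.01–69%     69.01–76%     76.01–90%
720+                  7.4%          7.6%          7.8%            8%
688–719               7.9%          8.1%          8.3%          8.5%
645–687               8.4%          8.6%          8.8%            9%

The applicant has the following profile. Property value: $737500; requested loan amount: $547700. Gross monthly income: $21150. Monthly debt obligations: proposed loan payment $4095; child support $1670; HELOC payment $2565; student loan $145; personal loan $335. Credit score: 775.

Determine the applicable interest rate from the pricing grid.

Credit score 775 ≥ 645; Total monthly debts = (4,095 + 1,670 + 2,565 + 145 + 335) = 8,810. Debt-to-income = 8,810/21,150 = 41.7% — meets 43% limit
LTV: 547,700 ÷ 737,500 = 74.3%, within 90% cap
Credit 775 → row 720+; LTV 74.3% → column 69.01–76%. Grid cell → 7.8%.

7.8%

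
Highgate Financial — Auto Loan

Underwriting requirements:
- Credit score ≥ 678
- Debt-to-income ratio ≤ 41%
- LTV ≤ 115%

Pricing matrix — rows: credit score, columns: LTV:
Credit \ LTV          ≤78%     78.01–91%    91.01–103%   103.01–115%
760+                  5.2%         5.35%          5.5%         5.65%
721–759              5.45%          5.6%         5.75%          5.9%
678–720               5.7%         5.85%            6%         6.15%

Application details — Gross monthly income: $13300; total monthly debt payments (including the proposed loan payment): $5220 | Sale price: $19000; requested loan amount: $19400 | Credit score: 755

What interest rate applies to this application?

5.75%

Credit score 755 ≥ 678; DTI: 5,220 ÷ 13,300 = 39.2%, within the 41% cap
Loan-to-value = 19,400/19,000 = 102.1% — pass (115% max)
Credit 755 → row 721–759; LTV 102.1% → column 91.01–103%. Grid cell → 5.75%.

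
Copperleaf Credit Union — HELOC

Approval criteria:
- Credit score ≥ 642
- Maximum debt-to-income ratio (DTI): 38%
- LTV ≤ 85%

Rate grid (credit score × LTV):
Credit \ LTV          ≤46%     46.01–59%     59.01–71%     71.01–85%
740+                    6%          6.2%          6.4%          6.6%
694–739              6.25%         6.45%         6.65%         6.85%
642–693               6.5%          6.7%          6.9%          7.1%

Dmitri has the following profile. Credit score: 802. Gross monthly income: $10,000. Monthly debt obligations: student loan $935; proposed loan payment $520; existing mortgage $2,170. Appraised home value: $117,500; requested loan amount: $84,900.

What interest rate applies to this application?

6.6%

Credit score 802 ≥ 642; Total monthly debts = (935 + 520 + 2,170) = 3,625. Debt-to-income = 3,625/10,000 = 36.2% — meets 38% limit
LTV: 84,900 ÷ 117,500 = 72.3%, within 85% cap
Score 802 is in the 740+ band; LTV 72.3% is in the 71.01–85% band → 6.6%.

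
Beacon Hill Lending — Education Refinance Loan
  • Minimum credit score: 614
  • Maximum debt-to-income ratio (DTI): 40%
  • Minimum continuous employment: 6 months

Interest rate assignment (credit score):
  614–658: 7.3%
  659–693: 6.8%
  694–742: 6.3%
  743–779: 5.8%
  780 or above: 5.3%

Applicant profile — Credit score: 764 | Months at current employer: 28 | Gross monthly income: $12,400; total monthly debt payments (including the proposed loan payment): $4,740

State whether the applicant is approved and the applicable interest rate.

Credit score 764 ≥ 614 (meets minimum)
Employment 28 ≥ 6 months
DTI = 4,740/12,400 = 38.2% ≤ 40%
All requirements met. Score 764 falls in the 743–779 tier → 5.8%.

Approved at 5.8%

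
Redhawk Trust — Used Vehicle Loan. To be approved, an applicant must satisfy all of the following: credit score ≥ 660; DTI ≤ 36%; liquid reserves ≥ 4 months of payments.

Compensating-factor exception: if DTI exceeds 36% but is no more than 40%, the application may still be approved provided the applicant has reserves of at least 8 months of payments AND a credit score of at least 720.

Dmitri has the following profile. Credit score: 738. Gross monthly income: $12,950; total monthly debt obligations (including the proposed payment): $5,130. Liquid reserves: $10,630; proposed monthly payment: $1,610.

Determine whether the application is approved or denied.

Credit score 738 ≥ 660 (meets base)
DTI: 5,130 ÷ 12,950 = 39.6%, over the 36% base limit.
Reserves = 10,630/1,610 = 6.6 months ≥ 4
39.6% falls in the override range (36%–40%), so the compensating-factor test applies.
Override check — reserves: 6.6 mo (short of 8); score: 738 (ok).
Override conditions not both satisfied; exception does not apply.

Denied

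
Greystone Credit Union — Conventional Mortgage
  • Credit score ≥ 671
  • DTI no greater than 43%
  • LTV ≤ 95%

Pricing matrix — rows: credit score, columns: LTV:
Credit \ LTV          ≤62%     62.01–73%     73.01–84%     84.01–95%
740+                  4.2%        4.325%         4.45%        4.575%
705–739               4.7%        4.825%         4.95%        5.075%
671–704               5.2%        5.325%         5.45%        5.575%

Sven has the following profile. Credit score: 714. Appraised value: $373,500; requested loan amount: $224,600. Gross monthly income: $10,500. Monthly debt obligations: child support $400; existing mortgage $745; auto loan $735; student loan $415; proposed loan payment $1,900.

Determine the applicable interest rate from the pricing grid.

Credit score 714 ≥ 671; Total monthly debts = (400 + 745 + 735 + 415 + 1,900) = 4,195. DTI = 4,195/10,500 = 40% ≤ 43%
LTV: 224,600 ÷ 373,500 = 60.1%, within 95% cap
Row: 714 falls in 705–739. Column: 60.1% falls in ≤62%. Rate = 4.7%.

4.7%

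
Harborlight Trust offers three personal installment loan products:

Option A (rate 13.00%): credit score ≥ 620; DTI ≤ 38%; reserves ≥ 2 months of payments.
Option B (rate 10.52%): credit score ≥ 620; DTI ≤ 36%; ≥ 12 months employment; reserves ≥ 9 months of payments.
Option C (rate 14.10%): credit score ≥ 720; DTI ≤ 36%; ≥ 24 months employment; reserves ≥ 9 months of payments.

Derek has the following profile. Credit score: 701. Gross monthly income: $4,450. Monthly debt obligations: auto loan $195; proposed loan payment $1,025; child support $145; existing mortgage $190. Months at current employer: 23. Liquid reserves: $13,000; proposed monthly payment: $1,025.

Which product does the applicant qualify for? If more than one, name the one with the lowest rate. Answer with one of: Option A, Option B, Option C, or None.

Option B

Total debts = (195 + 1,025 + 145 + 190) = 1,555; DTI = 1,555/4,450 = 34.9%.
Reserves = 13,000/1,025 = 12.7 months.
Option A: score 701 ≥ 620; DTI 34.9% ≤ 38%; reserves 12.7 ≥ 2 mo → qualifies.
Option B: score 701 ≥ 620; DTI 34.9% ≤ 36%; employment 23 ≥ 12 mo; reserves 12.7 ≥ 9 mo → qualifies.
Option C: score 701 < 720; DTI 34.9% ≤ 36%; employment 23 < 24 mo; reserves 12.7 ≥ 9 mo → does not qualify.
Qualifying: Option A, Option B. Lowest rate is 10.52% → Option B.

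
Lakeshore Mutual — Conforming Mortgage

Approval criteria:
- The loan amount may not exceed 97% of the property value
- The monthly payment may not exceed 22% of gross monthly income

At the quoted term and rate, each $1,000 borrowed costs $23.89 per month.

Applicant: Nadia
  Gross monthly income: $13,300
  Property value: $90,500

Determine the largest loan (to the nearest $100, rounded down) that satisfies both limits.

Payment cap: 22% × $13,300 = $2,926/month.
At $23.89 per $1,000, that supports 2,926/23.89 × 1,000 ≈ $122,478 → $122,400.
LTV cap: 97% × $90,500 = $87,785 → $87,700.
Binding constraint: loan-to-value.

$87,700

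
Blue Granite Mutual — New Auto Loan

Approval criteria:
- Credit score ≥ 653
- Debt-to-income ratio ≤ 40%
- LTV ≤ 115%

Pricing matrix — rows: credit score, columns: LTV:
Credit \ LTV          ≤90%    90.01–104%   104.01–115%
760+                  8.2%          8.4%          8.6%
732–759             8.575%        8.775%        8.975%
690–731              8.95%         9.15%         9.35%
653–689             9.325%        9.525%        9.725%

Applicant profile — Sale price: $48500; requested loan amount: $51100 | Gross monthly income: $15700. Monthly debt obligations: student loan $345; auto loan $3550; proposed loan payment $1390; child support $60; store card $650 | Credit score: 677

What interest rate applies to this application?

Credit score 677 ≥ 653; Total monthly debts = (345 + 3,550 + 1,390 + 60 + 650) = 5,995. DTI: 5,995 ÷ 15,700 = 38.2%, within the 40% cap
Loan-to-value = 51,100/48,500 = 105.4% — pass (115% max)
Row: 677 falls in 653–689. Column: 105.4% falls in 104.01–115%. Rate = 9.725%.

9.725%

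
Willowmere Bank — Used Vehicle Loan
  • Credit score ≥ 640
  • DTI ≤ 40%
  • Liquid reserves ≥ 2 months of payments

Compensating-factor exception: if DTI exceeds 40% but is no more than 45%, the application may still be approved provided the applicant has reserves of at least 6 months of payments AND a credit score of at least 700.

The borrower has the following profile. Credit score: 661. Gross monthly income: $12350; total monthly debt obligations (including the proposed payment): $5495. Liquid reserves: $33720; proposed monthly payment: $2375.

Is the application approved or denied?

Credit score 661 ≥ 640 (meets base)
DTI: 5,495 ÷ 12,350 = 44.5%, over the 40% base limit.
Reserves: 33,720 ÷ 2,375 = 14.2 months (meets 2-month minimum)
44.5% falls in the override range (40%–45%), so the compensating-factor test applies.
Reserves 14.2 ≥ 6 months; credit score 661 < 700.
Compensating-factor requirement not fully met.

Denied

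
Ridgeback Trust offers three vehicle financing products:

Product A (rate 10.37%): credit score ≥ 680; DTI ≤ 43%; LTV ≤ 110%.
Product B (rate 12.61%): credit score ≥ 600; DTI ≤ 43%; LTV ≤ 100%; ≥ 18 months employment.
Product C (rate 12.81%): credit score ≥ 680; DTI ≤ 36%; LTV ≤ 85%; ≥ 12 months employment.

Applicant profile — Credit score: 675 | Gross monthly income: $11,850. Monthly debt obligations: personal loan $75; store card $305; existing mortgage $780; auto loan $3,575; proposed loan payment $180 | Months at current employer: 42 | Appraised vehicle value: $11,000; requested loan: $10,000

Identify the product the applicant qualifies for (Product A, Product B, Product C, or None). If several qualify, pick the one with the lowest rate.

Total debts = (75 + 305 + 780 + 3,575 + 180) = 4,915; DTI = 4,915/11,850 = 41.5%.
LTV = 10,000/11,000 = 90.9%.
Product A: score 675 < 680; DTI 41.5% ≤ 43%; LTV 90.9% ≤ 110% → does not qualify.
Product B: score 675 ≥ 600; DTI 41.5% ≤ 43%; LTV 90.9% ≤ 100%; employment 42 ≥ 18 mo → qualifies.
Product C: score 675 < 680; DTI 41.5% > 36%; LTV 90.9% > 85%; employment 42 ≥ 12 mo → does not qualify.

Product B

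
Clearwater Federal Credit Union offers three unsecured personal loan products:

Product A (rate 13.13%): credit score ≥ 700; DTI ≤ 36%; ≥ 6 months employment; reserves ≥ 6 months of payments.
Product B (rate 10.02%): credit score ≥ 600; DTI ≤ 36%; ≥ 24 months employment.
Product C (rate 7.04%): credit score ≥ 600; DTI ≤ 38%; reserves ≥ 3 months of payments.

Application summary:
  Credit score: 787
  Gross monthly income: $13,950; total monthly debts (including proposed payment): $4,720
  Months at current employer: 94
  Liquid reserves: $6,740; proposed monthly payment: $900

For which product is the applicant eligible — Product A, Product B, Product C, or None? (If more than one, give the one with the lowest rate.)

Product C

DTI = 4,720/13,950 = 33.8%.
Reserves = 6,740/900 = 7.5 months.
Product A: score 787 ≥ 700; DTI 33.8% ≤ 36%; employment 94 ≥ 6 mo; reserves 7.5 ≥ 6 mo → qualifies.
Product B: score 787 ≥ 600; DTI 33.8% ≤ 36%; employment 94 ≥ 24 mo → qualifies.
Product C: score 787 ≥ 600; DTI 33.8% ≤ 38%; reserves 7.5 ≥ 3 mo → qualifies.
Qualifying: Product A, Product B, Product C. Lowest rate is 7.04% → Product C.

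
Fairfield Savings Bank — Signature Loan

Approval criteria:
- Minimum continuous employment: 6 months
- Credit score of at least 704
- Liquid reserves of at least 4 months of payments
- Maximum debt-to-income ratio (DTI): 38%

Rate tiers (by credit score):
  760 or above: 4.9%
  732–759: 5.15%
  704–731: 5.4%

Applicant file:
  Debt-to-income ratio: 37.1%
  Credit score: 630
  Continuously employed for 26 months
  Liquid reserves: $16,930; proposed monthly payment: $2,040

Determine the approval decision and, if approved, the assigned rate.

Credit score 630 < 704 (below minimum)
DTI 37.1% ≤ 38%
Employment 26 ≥ 6 months
Reserves = 16,930/2,040 = 8.3 months ≥ 4
Not all requirements met → denied.

Denied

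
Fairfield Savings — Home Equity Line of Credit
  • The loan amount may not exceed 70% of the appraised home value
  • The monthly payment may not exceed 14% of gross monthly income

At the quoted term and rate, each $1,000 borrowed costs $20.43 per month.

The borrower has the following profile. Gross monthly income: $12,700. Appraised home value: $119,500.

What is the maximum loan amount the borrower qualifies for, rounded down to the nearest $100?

Payment cap: 14% × $12,700 = $1,778/month.
At $20.43 per $1,000, that supports 1,778/20.43 × 1,000 ≈ $87,028 → $87,000.
LTV cap: 70% × $119,500 = $83,650 → $83,600.
Binding constraint: loan-to-value.

$83,600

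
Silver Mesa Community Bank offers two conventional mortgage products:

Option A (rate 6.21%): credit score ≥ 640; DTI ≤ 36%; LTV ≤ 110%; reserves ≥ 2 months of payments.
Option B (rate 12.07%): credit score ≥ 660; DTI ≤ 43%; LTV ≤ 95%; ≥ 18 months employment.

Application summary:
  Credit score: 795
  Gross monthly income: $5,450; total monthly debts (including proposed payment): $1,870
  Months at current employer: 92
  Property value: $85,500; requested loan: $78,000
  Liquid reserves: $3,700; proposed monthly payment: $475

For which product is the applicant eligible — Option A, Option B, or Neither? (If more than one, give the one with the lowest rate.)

DTI = 1,870/5,450 = 34.3%.
LTV = 78,000/85,500 = 91.2%.
Reserves = 3,700/475 = 7.8 months.
Option A: score 795 ≥ 640; DTI 34.3% ≤ 36%; LTV 91.2% ≤ 110%; reserves 7.8 ≥ 2 mo → qualifies.
Option B: score 795 ≥ 660; DTI 34.3% ≤ 43%; LTV 91.2% ≤ 95%; employment 92 ≥ 18 mo → qualifies.
Qualifying: Option A, Option B. Lowest rate is 6.21% → Option A.

Option A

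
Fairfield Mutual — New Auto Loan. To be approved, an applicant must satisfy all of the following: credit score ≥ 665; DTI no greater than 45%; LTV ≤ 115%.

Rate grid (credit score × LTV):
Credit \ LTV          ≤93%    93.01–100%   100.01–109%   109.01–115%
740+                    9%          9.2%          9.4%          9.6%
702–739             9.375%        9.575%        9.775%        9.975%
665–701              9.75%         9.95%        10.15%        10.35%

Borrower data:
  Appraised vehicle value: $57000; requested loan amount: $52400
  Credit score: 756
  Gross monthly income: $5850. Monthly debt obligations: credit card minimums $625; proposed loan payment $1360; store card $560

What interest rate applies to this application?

Credit score 756 ≥ 665; Total monthly debts = (625 + 1,360 + 560) = 2,545. DTI = 2,545/5,850 = 43.5% ≤ 45%
Loan-to-value = 52,400/57,000 = 91.9% — pass (115% max)
Credit 756 → row 740+; LTV 91.9% → column ≤93%. Grid cell → 9%.

9%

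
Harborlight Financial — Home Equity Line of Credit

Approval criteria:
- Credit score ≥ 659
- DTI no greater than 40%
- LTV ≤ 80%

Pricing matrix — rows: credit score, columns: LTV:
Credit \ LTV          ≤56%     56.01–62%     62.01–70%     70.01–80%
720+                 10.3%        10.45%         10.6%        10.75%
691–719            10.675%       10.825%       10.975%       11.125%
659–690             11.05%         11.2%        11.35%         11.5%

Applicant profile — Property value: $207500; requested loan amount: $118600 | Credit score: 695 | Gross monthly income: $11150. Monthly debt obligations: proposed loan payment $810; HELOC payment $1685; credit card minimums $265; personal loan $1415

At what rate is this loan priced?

Credit score 695 ≥ 659; Total monthly debts = (810 + 1,685 + 265 + 1,415) = 4,175. DTI: 4,175 ÷ 11,150 = 37.4%, within the 40% cap
LTV: 118,600 ÷ 207,500 = 57.2%, within 80% cap
Row: 695 falls in 691–719. Column: 57.2% falls in 56.01–62%. Rate = 10.825%.

10.825%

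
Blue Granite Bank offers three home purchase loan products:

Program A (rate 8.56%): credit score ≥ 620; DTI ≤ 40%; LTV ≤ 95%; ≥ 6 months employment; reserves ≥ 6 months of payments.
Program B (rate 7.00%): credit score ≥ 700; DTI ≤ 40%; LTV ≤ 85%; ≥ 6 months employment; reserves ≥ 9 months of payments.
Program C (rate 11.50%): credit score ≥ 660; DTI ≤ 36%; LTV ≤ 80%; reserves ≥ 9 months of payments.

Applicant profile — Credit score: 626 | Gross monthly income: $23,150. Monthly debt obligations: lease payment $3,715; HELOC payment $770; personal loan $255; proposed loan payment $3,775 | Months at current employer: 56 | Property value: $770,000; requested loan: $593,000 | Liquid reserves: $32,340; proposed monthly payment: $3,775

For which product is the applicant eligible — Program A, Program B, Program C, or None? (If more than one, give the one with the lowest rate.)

Program A

Total debts = (3,715 + 770 + 255 + 3,775) = 8,515; DTI = 8,515/23,150 = 36.8%.
LTV = 593,000/770,000 = 77%.
Reserves = 32,340/3,775 = 8.6 months.
Program A: score 626 ≥ 620; DTI 36.8% ≤ 40%; LTV 77% ≤ 95%; employment 56 ≥ 6 mo; reserves 8.6 ≥ 6 mo → qualifies.
Program B: score 626 < 700; DTI 36.8% ≤ 40%; LTV 77% ≤ 85%; employment 56 ≥ 6 mo; reserves 8.6 < 9 mo → does not qualify.
Program C: score 626 < 660; DTI 36.8% > 36%; LTV 77% ≤ 80%; reserves 8.6 < 9 mo → does not qualify.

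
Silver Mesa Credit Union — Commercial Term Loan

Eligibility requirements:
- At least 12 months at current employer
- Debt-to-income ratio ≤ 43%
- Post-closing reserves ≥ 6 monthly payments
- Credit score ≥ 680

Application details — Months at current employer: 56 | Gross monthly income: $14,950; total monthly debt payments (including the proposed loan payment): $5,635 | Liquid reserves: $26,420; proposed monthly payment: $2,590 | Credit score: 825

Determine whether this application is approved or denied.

Employment 56 ≥ 12 months
Debt-to-income = 5,635/14,950 = 37.7% — meets 43% limit
Reserves = 26,420/2,590 = 10.2 months ≥ 6
Credit score 825 ≥ 680 (meets)
All criteria satisfied.

Approved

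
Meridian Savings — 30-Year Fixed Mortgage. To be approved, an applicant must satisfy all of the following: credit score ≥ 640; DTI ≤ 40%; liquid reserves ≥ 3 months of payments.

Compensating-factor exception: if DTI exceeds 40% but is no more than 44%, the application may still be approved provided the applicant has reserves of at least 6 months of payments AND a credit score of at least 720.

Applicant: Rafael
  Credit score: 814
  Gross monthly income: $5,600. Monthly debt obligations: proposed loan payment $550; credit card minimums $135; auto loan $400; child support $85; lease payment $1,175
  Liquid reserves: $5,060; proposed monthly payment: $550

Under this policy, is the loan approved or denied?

Approved

Credit score 814 ≥ 640 (meets base)
Total debts = (550 + 135 + 400 + 85 + 1,175) = 2,345. DTI = 2,345/5,600 = 41.9% > 40% — standard DTI limit exceeded.
Reserves = 5,060/550 = 9.2 months ≥ 3
DTI 41.9% is within the 40%–44% exception band; checking compensating factors.
Override check — reserves: 9.2 mo (ok); score: 814 (ok).
Both compensating conditions met → exception applies.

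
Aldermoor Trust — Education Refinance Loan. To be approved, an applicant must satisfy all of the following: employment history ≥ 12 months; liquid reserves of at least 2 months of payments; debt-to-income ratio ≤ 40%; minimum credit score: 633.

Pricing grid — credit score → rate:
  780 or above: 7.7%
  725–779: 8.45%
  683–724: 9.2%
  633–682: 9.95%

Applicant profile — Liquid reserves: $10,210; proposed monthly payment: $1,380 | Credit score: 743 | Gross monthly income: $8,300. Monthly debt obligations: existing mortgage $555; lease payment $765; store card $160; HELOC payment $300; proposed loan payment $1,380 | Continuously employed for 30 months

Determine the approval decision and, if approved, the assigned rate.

Approved at 8.45%

Credit score 743 ≥ 633 (meets minimum)
Total monthly debts = (555 + 765 + 160 + 300 + 1,380) = 3,160. DTI = 3,160/8,300 = 38.1% ≤ 40%
Reserves: 10,210 ÷ 1,380 = 7.4 months (meets 2-month minimum)
Employment 30 ≥ 12 months
All requirements met. Score 743 falls in the 725–779 tier → 8.45%.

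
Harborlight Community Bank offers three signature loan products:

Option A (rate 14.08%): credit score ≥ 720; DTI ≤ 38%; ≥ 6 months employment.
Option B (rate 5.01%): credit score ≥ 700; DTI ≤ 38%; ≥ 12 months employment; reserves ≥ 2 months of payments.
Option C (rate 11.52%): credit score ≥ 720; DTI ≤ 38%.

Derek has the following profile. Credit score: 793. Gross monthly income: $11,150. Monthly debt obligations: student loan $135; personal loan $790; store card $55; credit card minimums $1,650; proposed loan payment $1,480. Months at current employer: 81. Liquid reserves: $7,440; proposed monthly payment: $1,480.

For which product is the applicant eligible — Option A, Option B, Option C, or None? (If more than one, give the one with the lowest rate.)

Total debts = (135 + 790 + 55 + 1,650 + 1,480) = 4,110; DTI = 4,110/11,150 = 36.9%.
Reserves = 7,440/1,480 = 5.0 months.
Option A: score 793 ≥ 720; DTI 36.9% ≤ 38%; employment 81 ≥ 6 mo → qualifies.
Option B: score 793 ≥ 700; DTI 36.9% ≤ 38%; employment 81 ≥ 12 mo; reserves 5.0 ≥ 2 mo → qualifies.
Option C: score 793 ≥ 720; DTI 36.9% ≤ 38% → qualifies.
Qualifying: Option A, Option B, Option C. Lowest rate is 5.01% → Option B.

Option B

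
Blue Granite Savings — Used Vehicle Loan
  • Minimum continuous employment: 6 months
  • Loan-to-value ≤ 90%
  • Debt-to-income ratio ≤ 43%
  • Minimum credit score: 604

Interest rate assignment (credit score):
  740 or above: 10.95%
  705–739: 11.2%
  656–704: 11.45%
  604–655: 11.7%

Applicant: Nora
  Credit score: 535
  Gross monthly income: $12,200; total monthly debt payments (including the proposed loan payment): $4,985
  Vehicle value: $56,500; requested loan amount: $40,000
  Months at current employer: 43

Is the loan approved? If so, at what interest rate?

Credit score 535 < 604 (below minimum)
Employment 43 ≥ 6 months
DTI: 4,985 ÷ 12,200 = 40.9%, within the 43% cap
LTV: 40,000 ÷ 56,500 = 70.8%, within 90% cap
Not all requirements met → denied.

Denied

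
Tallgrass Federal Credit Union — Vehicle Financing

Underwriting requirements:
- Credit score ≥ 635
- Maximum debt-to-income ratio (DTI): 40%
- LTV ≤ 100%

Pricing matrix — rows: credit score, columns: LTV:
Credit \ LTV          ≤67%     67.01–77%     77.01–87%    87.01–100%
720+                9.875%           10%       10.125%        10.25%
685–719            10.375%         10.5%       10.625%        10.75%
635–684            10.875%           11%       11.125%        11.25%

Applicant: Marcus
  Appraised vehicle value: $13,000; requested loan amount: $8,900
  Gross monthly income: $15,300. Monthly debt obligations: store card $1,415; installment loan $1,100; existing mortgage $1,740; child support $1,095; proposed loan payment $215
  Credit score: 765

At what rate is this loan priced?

10%

Credit score 765 ≥ 635; Total monthly debts = (1,415 + 1,100 + 1,740 + 1,095 + 215) = 5,565. Debt-to-income = 5,565/15,300 = 36.4% — meets 40% limit
LTV: 8,900 ÷ 13,000 = 68.5%, within 100% cap
Credit 765 → row 720+; LTV 68.5% → column 67.01–77%. Grid cell → 10%.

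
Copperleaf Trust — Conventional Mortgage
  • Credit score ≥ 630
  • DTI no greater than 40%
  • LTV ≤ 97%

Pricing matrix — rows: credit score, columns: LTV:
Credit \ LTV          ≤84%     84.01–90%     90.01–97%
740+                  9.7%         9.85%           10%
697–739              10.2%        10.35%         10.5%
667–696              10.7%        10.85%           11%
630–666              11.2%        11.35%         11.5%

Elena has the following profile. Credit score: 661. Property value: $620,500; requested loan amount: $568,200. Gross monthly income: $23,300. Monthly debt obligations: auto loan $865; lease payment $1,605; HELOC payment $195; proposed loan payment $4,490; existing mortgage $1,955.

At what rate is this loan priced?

Credit score 661 ≥ 630; Total monthly debts = (865 + 1,605 + 195 + 4,490 + 1,955) = 9,110. Debt-to-income = 9,110/23,300 = 39.1% — meets 40% limit
LTV: 568,200 ÷ 620,500 = 91.6%, within 97% cap
Score 661 is in the 630–666 band; LTV 91.6% is in the 90.01–97% band → 11.5%.

11.5%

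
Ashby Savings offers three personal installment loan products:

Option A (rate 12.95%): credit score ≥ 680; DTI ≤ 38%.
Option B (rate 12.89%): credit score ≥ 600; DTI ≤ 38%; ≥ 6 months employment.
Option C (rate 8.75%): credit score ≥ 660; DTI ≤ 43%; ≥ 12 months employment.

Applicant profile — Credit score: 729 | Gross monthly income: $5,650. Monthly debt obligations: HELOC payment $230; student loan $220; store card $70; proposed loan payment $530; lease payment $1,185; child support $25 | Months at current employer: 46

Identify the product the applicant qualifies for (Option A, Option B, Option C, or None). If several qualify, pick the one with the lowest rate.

Option C

Total debts = (230 + 220 + 70 + 530 + 1,185 + 25) = 2,260; DTI = 2,260/5,650 = 40%.
Option A: score 729 ≥ 680; DTI 40% > 38% → does not qualify.
Option B: score 729 ≥ 600; DTI 40% > 38%; employment 46 ≥ 6 mo → does not qualify.
Option C: score 729 ≥ 660; DTI 40% ≤ 43%; employment 46 ≥ 12 mo → qualifies.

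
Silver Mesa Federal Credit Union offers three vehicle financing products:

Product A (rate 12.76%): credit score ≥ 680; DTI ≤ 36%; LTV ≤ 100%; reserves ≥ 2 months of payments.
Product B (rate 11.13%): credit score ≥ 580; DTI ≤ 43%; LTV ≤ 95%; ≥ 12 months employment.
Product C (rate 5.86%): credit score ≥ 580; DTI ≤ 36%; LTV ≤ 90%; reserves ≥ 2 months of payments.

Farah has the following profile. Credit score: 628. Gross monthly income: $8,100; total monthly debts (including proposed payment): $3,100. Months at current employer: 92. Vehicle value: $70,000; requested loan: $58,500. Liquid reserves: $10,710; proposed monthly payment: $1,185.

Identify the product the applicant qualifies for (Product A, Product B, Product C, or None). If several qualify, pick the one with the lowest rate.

DTI = 3,100/8,100 = 38.3%.
LTV = 58,500/70,000 = 83.6%.
Reserves = 10,710/1,185 = 9.0 months.
Product A: score 628 < 680; DTI 38.3% > 36%; LTV 83.6% ≤ 100%; reserves 9.0 ≥ 2 mo → does not qualify.
Product B: score 628 ≥ 580; DTI 38.3% ≤ 43%; LTV 83.6% ≤ 95%; employment 92 ≥ 12 mo → qualifies.
Product C: score 628 ≥ 580; DTI 38.3% > 36%; LTV 83.6% ≤ 90%; reserves 9.0 ≥ 2 mo → does not qualify.

Product B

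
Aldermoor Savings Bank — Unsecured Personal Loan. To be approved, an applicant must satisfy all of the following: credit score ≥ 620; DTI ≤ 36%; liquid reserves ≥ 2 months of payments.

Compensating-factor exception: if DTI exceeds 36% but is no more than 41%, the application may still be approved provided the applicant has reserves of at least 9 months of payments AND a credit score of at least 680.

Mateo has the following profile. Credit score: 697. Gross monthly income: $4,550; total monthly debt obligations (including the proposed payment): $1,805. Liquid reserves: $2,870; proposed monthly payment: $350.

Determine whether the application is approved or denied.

Denied

Credit score 697 ≥ 620 (meets base)
DTI: 1,805 ÷ 4,550 = 39.7%, over the 36% base limit.
Reserves = 2,870/350 = 8.2 months ≥ 2
DTI 39.7% is within the 36%–41% exception band; checking compensating factors.
Reserves 8.2 < 9 months; credit score 697 ≥ 680.
Compensating-factor requirement not fully met.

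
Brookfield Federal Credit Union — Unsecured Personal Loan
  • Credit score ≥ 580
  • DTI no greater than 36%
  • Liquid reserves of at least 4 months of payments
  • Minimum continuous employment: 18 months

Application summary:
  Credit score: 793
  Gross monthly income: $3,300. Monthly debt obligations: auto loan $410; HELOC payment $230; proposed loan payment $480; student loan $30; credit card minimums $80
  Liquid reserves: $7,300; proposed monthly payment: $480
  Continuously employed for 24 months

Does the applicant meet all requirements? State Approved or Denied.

Denied

Credit score 793 ≥ 580 (meets)
Total monthly debts = (410 + 230 + 480 + 30 + 80) = 1,230. Debt-to-income = 1,230/3,300 = 37.3% — over 36% limit
Reserves = 7,300/480 = 15.2 months ≥ 4
Employment 24 ≥ 18 months
Fails on DTI.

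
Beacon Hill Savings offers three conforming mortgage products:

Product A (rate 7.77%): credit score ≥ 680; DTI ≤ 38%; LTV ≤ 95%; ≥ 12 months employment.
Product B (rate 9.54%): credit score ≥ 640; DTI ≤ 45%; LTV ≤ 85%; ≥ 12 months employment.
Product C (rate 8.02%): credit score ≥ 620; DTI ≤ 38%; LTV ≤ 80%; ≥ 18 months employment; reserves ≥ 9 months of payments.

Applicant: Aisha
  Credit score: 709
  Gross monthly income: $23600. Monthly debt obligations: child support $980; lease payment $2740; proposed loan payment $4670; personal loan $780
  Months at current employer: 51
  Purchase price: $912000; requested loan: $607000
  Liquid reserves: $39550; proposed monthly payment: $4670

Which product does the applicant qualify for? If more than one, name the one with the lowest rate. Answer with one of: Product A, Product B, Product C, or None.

Total debts = (980 + 2,740 + 4,670 + 780) = 9,170; DTI = 9,170/23,600 = 38.9%.
LTV = 607,000/912,000 = 66.6%.
Reserves = 39,550/4,670 = 8.5 months.
Product A: score 709 ≥ 680; DTI 38.9% > 38%; LTV 66.6% ≤ 95%; employment 51 ≥ 12 mo → does not qualify.
Product B: score 709 ≥ 640; DTI 38.9% ≤ 45%; LTV 66.6% ≤ 85%; employment 51 ≥ 12 mo → qualifies.
Product C: score 709 ≥ 620; DTI 38.9% > 38%; LTV 66.6% ≤ 80%; employment 51 ≥ 18 mo; reserves 8.5 < 9 mo → does not qualify.

Product B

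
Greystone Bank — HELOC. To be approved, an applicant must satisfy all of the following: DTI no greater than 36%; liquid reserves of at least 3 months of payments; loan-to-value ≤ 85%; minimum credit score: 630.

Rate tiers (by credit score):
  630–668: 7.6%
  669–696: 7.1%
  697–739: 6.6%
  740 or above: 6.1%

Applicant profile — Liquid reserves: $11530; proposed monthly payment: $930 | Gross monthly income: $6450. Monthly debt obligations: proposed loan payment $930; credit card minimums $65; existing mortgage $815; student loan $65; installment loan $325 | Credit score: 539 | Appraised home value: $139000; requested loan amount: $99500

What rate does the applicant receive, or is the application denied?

Denied

Credit score 539 < 630 (below minimum)
Reserves: 11,530 ÷ 930 = 12.4 months (meets 3-month minimum)
Total monthly debts = (930 + 65 + 815 + 65 + 325) = 2,200. DTI: 2,200 ÷ 6,450 = 34.1%, within the 36% cap
LTV: 99,500 ÷ 139,000 = 71.6%, within 85% cap
Not all requirements met → denied.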